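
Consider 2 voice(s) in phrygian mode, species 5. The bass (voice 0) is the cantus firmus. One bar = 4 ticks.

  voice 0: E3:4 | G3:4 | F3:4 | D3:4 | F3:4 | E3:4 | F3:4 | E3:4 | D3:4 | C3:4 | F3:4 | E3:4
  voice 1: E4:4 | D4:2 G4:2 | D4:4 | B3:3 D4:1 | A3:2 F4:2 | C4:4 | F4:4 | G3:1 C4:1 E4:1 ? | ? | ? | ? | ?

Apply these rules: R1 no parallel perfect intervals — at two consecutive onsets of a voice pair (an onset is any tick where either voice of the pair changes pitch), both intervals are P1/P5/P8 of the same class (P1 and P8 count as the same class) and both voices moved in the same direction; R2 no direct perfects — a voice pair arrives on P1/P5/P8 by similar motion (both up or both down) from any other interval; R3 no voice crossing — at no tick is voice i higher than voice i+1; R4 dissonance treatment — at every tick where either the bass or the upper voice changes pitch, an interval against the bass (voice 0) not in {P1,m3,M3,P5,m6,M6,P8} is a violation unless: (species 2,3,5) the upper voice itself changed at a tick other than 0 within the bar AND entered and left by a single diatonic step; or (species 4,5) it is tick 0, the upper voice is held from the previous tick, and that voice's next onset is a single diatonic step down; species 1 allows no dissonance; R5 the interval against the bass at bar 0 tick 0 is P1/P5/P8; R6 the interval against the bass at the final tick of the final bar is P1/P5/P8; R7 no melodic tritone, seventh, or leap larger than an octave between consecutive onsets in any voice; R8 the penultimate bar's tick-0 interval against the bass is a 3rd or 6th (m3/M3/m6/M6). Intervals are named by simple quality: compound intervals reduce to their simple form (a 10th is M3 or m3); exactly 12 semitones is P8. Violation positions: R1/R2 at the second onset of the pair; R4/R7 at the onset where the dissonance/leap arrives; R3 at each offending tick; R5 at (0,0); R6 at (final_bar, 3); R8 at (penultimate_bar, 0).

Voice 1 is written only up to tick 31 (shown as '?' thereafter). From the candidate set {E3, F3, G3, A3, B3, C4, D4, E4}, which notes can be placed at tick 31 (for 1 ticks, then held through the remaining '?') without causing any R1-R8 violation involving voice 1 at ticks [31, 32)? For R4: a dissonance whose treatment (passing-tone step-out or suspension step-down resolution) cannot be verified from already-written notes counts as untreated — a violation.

{B3, C4, E3, E4, G3}

E3: legal
F3: violates R4,R7
G3: legal
A3: violates R4
B3: legal
C4: legal
D4: violates R4
E4: legal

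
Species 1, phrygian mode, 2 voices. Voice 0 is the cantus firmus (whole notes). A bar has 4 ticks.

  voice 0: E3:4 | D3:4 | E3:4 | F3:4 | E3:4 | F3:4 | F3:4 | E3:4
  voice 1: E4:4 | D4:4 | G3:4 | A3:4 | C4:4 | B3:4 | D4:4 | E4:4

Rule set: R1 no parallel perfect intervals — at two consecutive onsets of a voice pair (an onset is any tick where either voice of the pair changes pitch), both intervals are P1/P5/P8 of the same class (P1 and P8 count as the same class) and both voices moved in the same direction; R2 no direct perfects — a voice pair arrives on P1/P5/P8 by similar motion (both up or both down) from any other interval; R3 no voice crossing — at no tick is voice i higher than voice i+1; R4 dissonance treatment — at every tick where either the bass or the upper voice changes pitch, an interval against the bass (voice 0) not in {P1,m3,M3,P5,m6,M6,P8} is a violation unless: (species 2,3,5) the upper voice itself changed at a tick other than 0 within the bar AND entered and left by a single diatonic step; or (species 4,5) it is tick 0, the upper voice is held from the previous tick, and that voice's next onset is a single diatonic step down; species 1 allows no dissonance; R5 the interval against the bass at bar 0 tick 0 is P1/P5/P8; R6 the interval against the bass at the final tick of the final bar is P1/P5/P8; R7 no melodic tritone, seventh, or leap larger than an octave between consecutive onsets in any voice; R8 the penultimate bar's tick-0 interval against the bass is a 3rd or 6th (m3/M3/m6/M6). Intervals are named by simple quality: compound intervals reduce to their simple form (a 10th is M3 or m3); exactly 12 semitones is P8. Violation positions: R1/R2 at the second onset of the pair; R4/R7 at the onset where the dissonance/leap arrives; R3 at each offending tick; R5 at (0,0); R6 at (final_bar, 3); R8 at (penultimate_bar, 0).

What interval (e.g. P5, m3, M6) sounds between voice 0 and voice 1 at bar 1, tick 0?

P8

voice 0=D3 voice 1=D4 -> P8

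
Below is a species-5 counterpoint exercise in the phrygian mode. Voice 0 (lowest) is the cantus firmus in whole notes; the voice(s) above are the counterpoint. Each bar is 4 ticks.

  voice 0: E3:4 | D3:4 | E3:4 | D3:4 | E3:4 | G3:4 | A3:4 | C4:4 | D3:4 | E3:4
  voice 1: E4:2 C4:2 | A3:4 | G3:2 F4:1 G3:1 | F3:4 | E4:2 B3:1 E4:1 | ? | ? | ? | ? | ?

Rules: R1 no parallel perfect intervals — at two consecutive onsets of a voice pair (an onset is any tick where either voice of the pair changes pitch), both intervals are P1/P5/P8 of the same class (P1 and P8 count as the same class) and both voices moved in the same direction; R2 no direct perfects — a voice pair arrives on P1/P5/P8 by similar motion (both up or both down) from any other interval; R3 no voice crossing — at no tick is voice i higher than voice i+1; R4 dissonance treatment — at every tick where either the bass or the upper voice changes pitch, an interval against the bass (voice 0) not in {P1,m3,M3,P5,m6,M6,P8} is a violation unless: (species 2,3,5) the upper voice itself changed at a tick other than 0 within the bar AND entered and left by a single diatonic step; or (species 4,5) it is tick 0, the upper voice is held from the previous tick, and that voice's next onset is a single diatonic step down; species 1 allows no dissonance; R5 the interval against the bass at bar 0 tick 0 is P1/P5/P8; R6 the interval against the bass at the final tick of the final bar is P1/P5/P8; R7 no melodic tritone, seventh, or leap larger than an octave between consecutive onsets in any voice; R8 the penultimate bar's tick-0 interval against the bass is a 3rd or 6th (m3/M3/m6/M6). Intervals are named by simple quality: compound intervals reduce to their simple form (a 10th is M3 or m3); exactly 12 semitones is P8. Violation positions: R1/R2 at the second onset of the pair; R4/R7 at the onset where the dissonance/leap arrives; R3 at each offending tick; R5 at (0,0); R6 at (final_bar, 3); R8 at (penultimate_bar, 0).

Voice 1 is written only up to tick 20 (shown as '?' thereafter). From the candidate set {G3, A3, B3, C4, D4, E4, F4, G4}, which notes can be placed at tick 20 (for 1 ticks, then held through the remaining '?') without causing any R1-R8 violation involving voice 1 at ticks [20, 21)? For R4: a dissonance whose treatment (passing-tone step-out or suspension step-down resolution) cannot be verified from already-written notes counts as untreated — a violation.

{B3, D4, E4, G3}

G3: legal
A3: violates R4
B3: legal
C4: violates R4
D4: legal
E4: legal
F4: violates R4
G4: violates R1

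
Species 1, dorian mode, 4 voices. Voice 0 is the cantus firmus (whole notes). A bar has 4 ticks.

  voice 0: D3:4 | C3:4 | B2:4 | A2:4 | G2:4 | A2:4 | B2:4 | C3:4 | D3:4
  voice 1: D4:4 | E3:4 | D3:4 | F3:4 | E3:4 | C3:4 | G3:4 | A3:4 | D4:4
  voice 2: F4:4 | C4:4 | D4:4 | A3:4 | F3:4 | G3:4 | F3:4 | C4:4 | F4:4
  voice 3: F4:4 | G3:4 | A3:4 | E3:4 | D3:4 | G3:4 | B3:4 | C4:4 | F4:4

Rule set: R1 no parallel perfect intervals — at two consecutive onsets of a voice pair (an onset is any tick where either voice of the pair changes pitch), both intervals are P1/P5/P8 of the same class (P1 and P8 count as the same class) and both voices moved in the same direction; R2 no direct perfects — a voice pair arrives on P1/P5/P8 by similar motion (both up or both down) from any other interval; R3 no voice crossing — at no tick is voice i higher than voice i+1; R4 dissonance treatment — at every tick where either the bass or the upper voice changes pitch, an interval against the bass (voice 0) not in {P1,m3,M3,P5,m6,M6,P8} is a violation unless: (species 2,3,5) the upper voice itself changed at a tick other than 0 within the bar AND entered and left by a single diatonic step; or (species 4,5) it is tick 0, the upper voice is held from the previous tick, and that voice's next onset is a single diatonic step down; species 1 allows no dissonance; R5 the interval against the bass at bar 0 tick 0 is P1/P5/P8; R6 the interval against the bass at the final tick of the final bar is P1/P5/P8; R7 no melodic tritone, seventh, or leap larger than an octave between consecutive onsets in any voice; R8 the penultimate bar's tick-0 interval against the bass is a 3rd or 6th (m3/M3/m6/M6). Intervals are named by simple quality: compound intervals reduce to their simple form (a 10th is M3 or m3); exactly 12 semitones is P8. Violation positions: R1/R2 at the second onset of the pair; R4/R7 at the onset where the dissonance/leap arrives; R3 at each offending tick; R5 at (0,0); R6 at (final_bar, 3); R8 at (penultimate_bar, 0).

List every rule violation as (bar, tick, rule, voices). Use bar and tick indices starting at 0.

bar 0: v0=D3 v1=D4 v2=F4 v3=F4 downbeat m3
bar 1: v0=C3 v1=E3 v2=C4 v3=G3 downbeat P5
bar 2: v0=B2 v1=D3 v2=D4 v3=A3 downbeat m7
bar 3: v0=A2 v1=F3 v2=A3 v3=E3 downbeat P5
bar 4: v0=G2 v1=E3 v2=F3 v3=D3 downbeat P5
bar 5: v0=A2 v1=C3 v2=G3 v3=G3 downbeat m7
bar 6: v0=B2 v1=G3 v2=F3 v3=B3 downbeat P8
bar 7: v0=C3 v1=A3 v2=C4 v3=C4 downbeat P8
bar 8: v0=D3 v1=D4 v2=F4 v3=F4 downbeat m3
  -> R5 @ bar 0 tick 0 v(0, 2): opens on m3
  -> R5 @ bar 0 tick 0 v(0, 3): opens on m3
  -> R2 @ bar 1 tick 0 v(0, 2): D3/F4 m3 -> C3/C4 P8 similar
  -> R2 @ bar 1 tick 0 v(0, 3): D3/F4 m3 -> C3/G3 P5 similar
  -> R3 @ bar 1 tick 0 v(2, 3): C4 above G3
  -> R7 @ bar 1 tick 0 v(1,): D4->E3 leap 10st
  -> R7 @ bar 1 tick 0 v(3,): F4->G3 leap 10st
  -> R3 @ bar 1 tick 1 v(2, 3): C4 above G3
  -> R3 @ bar 1 tick 2 v(2, 3): C4 above G3
  -> R3 @ bar 1 tick 3 v(2, 3): C4 above G3
  -> R3 @ bar 2 tick 0 v(2, 3): D4 above A3
  -> R4 @ bar 2 tick 0 v(0, 3): B2/A3 m7 untreated
  -> R3 @ bar 2 tick 1 v(2, 3): D4 above A3
  -> R3 @ bar 2 tick 2 v(2, 3): D4 above A3
  -> R3 @ bar 2 tick 3 v(2, 3): D4 above A3
  -> R2 @ bar 3 tick 0 v(0, 2): B2/D4 m3 -> A2/A3 P8 similar
  -> R2 @ bar 3 tick 0 v(0, 3): B2/A3 m7 -> A2/E3 P5 similar
  -> R3 @ bar 3 tick 0 v(2, 3): A3 above E3
  -> R3 @ bar 3 tick 1 v(2, 3): A3 above E3
  -> R3 @ bar 3 tick 2 v(2, 3): A3 above E3
  -> R3 @ bar 3 tick 3 v(2, 3): A3 above E3
  -> R1 @ bar 4 tick 0 v(0, 3): A2/E3 P5 -> G2/D3 P5 similar
  -> R3 @ bar 4 tick 0 v(2, 3): F3 above D3
  -> R4 @ bar 4 tick 0 v(0, 2): G2/F3 m7 untreated
  -> R3 @ bar 4 tick 1 v(2, 3): F3 above D3
  -> R3 @ bar 4 tick 2 v(2, 3): F3 above D3
  -> R3 @ bar 4 tick 3 v(2, 3): F3 above D3
  -> R2 @ bar 5 tick 0 v(2, 3): F3/D3 m3 -> G3/G3 P1 similar
  -> R4 @ bar 5 tick 0 v(0, 2): A2/G3 m7 untreated
  -> R4 @ bar 5 tick 0 v(0, 3): A2/G3 m7 untreated
  -> R2 @ bar 6 tick 0 v(0, 3): A2/G3 m7 -> B2/B3 P8 similar
  -> R3 @ bar 6 tick 0 v(1, 2): G3 above F3
  -> R4 @ bar 6 tick 0 v(0, 2): B2/F3 TT untreated
  -> R3 @ bar 6 tick 1 v(1, 2): G3 above F3
  -> R3 @ bar 6 tick 2 v(1, 2): G3 above F3
  -> R3 @ bar 6 tick 3 v(1, 2): G3 above F3
  -> R1 @ bar 7 tick 0 v(0, 3): B2/B3 P8 -> C3/C4 P8 similar
  -> R2 @ bar 7 tick 0 v(0, 2): B2/F3 TT -> C3/C4 P8 similar
  -> R2 @ bar 7 tick 0 v(2, 3): F3/B3 TT -> C4/C4 P1 similar
  -> R8 @ bar 7 tick 0 v(0, 2): penult P8 not 3rd/6th
  -> R8 @ bar 7 tick 0 v(0, 3): penult P8 not 3rd/6th
  -> R1 @ bar 8 tick 0 v(2, 3): C4/C4 P1 -> F4/F4 P1 similar
  -> R2 @ bar 8 tick 0 v(0, 1): C3/A3 M6 -> D3/D4 P8 similar
  -> R6 @ bar 8 tick 3 v(0, 2): closes on m3
  -> R6 @ bar 8 tick 3 v(0, 3): closes on m3

(0, 0, R5, (0, 2))
(0, 0, R5, (0, 3))
(1, 0, R2, (0, 2))
(1, 0, R2, (0, 3))
(1, 0, R3, (2, 3))
(1, 0, R7, (1,))
(1, 0, R7, (3,))
(1, 1, R3, (2, 3))
(1, 2, R3, (2, 3))
(1, 3, R3, (2, 3))
(2, 0, R3, (2, 3))
(2, 0, R4, (0, 3))
(2, 1, R3, (2, 3))
(2, 2, R3, (2, 3))
(2, 3, R3, (2, 3))
(3, 0, R2, (0, 2))
(3, 0, R2, (0, 3))
(3, 0, R3, (2, 3))
(3, 1, R3, (2, 3))
(3, 2, R3, (2, 3))
(3, 3, R3, (2, 3))
(4, 0, R1, (0, 3))
(4, 0, R3, (2, 3))
(4, 0, R4, (0, 2))
(4, 1, R3, (2, 3))
(4, 2, R3, (2, 3))
(4, 3, R3, (2, 3))
(5, 0, R2, (2, 3))
(5, 0, R4, (0, 2))
(5, 0, R4, (0, 3))
(6, 0, R2, (0, 3))
(6, 0, R3, (1, 2))
(6, 0, R4, (0, 2))
(6, 1, R3, (1, 2))
(6, 2, R3, (1, 2))
(6, 3, R3, (1, 2))
(7, 0, R1, (0, 3))
(7, 0, R2, (0, 2))
(7, 0, R2, (2, 3))
(7, 0, R8, (0, 2))
(7, 0, R8, (0, 3))
(8, 0, R1, (2, 3))
(8, 0, R2, (0, 1))
(8, 3, R6, (0, 2))
(8, 3, R6, (0, 3))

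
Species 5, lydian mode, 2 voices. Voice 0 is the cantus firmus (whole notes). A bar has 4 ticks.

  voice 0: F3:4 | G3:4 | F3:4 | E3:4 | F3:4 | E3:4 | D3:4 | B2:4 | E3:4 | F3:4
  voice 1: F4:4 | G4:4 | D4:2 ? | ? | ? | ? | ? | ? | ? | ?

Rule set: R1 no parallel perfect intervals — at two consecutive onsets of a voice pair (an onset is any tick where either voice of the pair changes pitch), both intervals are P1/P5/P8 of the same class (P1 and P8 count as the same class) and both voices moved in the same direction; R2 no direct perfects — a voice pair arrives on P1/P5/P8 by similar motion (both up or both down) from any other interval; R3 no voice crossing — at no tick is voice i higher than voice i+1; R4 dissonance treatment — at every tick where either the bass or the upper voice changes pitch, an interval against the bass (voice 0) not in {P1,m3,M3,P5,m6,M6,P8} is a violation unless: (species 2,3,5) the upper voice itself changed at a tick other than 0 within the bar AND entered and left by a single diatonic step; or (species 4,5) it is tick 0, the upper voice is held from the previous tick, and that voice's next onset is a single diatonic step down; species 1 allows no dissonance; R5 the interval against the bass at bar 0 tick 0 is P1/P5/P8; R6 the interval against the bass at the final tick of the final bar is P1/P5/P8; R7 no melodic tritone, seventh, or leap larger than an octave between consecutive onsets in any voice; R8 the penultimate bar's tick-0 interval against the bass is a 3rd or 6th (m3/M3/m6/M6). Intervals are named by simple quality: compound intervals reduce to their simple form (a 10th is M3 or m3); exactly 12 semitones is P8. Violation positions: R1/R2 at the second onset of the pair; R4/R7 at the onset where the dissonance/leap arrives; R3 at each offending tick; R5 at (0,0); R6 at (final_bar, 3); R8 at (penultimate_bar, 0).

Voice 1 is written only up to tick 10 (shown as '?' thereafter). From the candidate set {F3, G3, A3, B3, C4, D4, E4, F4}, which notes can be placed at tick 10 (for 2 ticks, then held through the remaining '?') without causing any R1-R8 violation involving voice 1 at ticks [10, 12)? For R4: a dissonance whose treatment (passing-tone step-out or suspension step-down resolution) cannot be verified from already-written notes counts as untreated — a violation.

F3: legal
G3: violates R4
A3: legal
B3: violates R4
C4: legal
D4: legal
E4: violates R4
F4: legal

{A3, C4, D4, F3, F4}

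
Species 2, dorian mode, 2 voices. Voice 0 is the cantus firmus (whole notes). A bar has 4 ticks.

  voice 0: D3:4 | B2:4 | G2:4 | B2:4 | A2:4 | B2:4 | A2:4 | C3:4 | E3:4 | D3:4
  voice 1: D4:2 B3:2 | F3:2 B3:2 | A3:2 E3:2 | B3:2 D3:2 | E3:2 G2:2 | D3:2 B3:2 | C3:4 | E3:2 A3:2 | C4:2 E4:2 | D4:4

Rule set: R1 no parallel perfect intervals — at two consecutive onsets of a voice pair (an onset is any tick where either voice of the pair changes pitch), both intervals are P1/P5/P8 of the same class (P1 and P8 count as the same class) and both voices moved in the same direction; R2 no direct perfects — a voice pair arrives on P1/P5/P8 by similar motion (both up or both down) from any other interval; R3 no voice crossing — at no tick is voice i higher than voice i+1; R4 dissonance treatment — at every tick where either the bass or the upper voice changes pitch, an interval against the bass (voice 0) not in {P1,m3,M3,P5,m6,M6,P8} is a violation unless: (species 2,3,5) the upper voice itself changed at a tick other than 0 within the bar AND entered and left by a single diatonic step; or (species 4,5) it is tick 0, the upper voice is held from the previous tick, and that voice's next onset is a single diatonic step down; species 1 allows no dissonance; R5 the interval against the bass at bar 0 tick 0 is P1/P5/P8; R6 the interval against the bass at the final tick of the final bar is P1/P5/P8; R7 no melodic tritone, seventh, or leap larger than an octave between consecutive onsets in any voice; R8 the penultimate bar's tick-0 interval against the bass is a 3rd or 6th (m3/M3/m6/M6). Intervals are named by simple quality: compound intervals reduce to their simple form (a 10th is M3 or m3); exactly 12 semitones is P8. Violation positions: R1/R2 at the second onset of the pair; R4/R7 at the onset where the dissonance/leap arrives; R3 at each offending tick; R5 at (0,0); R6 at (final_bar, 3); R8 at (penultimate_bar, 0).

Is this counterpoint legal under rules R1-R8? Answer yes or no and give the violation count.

No (10 violations)

bar 0: v0=D3 v1=D4 (P8)
bar 1: v0=B2 v1=F3 (TT)
bar 2: v0=G2 v1=A3 (M2)
bar 3: v0=B2 v1=B3 (P8)
bar 4: v0=A2 v1=E3 (P5)
bar 5: v0=B2 v1=D3 (m3)
bar 6: v0=A2 v1=C3 (m3)
bar 7: v0=C3 v1=E3 (M3)
bar 8: v0=E3 v1=C4 (m6)
bar 9: v0=D3 v1=D4 (P8)
  R4 @ bar1.0: B2/F3 TT untreated
  R7 @ bar1.0: B3->F3 leap 6st
  R7 @ bar1.2: F3->B3 leap 6st
  R4 @ bar2.0: G2/A3 M2 untreated
  R2 @ bar3.0: G2/E3 M6 -> B2/B3 P8 similar
  R3 @ bar4.2: A2 above G2
  R4 @ bar4.2: A2/G2 M2 untreated
  R3 @ bar4.3: A2 above G2
  R7 @ bar6.0: B3->C3 leap 11st
  R1 @ bar9.0: E3/E4 P8 -> D3/D4 P8 similar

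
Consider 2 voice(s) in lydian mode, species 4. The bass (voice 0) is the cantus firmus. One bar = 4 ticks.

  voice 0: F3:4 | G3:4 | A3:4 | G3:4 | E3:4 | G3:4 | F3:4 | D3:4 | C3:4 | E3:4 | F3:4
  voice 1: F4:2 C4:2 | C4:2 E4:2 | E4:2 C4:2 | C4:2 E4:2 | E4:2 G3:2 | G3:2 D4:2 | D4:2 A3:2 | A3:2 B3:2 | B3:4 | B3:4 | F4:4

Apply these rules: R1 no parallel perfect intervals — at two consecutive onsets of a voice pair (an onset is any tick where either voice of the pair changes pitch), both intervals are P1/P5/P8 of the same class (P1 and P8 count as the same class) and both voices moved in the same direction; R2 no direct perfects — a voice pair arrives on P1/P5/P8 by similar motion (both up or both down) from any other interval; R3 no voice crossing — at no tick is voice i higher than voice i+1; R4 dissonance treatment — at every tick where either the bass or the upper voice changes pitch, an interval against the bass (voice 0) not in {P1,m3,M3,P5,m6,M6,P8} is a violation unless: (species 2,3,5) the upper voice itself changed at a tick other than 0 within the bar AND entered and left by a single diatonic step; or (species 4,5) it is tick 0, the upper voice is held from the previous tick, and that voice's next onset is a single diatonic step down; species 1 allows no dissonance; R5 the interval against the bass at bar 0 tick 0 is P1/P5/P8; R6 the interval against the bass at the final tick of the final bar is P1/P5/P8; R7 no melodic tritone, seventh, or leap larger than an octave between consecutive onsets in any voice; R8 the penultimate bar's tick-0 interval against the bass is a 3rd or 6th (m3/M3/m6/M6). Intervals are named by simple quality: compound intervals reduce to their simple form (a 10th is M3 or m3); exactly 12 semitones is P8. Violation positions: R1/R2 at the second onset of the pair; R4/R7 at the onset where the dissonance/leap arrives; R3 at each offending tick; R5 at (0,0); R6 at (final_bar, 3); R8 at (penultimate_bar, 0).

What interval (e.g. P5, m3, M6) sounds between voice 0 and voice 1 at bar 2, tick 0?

P5

voice 0=A3 voice 1=E4 -> P5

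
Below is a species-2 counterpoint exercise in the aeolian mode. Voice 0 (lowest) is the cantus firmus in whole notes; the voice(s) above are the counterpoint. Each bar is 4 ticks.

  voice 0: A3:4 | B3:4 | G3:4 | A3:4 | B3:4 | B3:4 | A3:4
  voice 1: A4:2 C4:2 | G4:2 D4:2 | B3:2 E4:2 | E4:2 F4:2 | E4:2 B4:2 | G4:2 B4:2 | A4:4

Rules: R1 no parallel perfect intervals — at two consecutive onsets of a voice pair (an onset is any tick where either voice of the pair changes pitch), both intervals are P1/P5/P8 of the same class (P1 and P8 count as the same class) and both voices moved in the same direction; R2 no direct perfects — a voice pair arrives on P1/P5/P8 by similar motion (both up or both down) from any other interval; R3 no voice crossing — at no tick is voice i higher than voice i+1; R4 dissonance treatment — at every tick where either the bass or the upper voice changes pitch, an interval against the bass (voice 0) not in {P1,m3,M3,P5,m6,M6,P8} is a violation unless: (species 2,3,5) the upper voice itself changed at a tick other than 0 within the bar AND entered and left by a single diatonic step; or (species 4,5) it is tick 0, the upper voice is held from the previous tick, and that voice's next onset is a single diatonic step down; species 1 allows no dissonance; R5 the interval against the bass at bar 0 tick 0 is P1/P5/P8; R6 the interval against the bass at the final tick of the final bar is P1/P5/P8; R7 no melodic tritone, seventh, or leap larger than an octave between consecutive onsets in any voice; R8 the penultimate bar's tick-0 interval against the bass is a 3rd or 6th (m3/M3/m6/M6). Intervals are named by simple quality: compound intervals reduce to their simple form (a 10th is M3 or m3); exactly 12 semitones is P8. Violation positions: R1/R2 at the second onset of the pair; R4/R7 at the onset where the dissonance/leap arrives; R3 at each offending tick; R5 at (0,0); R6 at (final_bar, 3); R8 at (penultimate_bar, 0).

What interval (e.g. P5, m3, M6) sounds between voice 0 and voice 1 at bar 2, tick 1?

voice 0=G3 voice 1=B3 -> M3

M3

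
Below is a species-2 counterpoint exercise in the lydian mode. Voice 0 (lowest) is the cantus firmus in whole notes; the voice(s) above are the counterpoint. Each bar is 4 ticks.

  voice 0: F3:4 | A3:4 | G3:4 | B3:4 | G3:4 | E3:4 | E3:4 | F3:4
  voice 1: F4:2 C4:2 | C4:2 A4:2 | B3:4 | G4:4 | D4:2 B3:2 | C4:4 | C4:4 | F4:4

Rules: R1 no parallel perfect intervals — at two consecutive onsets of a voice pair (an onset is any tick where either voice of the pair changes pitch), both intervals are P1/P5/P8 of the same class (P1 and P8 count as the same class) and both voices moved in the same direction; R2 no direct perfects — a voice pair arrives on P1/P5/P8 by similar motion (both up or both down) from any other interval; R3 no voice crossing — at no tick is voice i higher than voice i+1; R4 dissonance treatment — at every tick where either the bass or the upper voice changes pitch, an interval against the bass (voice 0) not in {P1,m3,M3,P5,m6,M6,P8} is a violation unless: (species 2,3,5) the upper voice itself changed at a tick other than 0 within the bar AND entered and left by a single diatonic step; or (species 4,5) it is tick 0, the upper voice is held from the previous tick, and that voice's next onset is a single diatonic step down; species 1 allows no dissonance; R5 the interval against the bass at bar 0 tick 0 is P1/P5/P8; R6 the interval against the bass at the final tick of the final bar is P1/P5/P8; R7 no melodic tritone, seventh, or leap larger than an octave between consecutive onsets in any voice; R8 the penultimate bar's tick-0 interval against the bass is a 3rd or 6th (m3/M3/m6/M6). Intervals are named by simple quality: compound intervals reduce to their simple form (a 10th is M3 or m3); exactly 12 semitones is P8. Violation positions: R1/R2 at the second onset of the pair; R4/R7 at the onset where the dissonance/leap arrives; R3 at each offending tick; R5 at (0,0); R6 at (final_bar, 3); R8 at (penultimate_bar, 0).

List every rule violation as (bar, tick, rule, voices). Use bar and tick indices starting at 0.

bar 0: v0=F3 v1=F4 downbeat P8
bar 1: v0=A3 v1=C4 downbeat m3
bar 2: v0=G3 v1=B3 downbeat M3
bar 3: v0=B3 v1=G4 downbeat m6
bar 4: v0=G3 v1=D4 downbeat P5
bar 5: v0=E3 v1=C4 downbeat m6
bar 6: v0=E3 v1=C4 downbeat m6
bar 7: v0=F3 v1=F4 downbeat P8
  -> R7 @ bar 2 tick 0 v(1,): A4->B3 leap 10st
  -> R2 @ bar 4 tick 0 v(0, 1): B3/G4 m6 -> G3/D4 P5 similar
  -> R2 @ bar 7 tick 0 v(0, 1): E3/C4 m6 -> F3/F4 P8 similar

(2, 0, R7, (1,))
(4, 0, R2, (0, 1))
(7, 0, R2, (0, 1))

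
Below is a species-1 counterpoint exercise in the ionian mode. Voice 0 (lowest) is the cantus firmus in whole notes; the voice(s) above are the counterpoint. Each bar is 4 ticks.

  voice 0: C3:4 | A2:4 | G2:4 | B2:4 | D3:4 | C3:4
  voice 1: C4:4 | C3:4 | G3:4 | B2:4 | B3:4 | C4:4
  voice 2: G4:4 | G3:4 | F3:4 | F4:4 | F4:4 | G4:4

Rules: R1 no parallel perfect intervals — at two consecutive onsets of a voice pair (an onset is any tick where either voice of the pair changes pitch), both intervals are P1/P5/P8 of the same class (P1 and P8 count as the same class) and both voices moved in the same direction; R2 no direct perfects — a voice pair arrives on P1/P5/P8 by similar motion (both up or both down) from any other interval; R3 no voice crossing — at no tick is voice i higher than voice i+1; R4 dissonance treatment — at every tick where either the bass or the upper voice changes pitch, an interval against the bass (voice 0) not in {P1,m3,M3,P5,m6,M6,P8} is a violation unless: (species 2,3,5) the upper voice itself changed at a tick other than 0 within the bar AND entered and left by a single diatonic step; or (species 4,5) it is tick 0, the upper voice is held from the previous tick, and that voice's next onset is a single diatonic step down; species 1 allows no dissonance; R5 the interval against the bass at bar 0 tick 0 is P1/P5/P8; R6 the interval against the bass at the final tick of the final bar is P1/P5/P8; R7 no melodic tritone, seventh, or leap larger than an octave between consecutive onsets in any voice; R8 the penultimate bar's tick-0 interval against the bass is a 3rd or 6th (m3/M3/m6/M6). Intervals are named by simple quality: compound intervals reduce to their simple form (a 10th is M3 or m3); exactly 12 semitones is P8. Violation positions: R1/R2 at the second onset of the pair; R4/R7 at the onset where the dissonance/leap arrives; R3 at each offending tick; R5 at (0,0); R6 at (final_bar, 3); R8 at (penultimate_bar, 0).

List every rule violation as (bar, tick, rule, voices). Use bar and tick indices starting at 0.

bar 0: v0=C3 v1=C4 v2=G4 downbeat P5
bar 1: v0=A2 v1=C3 v2=G3 downbeat m7
bar 2: v0=G2 v1=G3 v2=F3 downbeat m7
bar 3: v0=B2 v1=B2 v2=F4 downbeat TT
bar 4: v0=D3 v1=B3 v2=F4 downbeat m3
bar 5: v0=C3 v1=C4 v2=G4 downbeat P5
  -> R1 @ bar 1 tick 0 v(1, 2): C4/G4 P5 -> C3/G3 P5 similar
  -> R4 @ bar 1 tick 0 v(0, 2): A2/G3 m7 untreated
  -> R3 @ bar 2 tick 0 v(1, 2): G3 above F3
  -> R4 @ bar 2 tick 0 v(0, 2): G2/F3 m7 untreated
  -> R3 @ bar 2 tick 1 v(1, 2): G3 above F3
  -> R3 @ bar 2 tick 2 v(1, 2): G3 above F3
  -> R3 @ bar 2 tick 3 v(1, 2): G3 above F3
  -> R4 @ bar 3 tick 0 v(0, 2): B2/F4 TT untreated
  -> R2 @ bar 5 tick 0 v(1, 2): B3/F4 TT -> C4/G4 P5 similar

(1, 0, R1, (1, 2))
(1, 0, R4, (0, 2))
(2, 0, R3, (1, 2))
(2, 0, R4, (0, 2))
(2, 1, R3, (1, 2))
(2, 2, R3, (1, 2))
(2, 3, R3, (1, 2))
(3, 0, R4, (0, 2))
(5, 0, R2, (1, 2))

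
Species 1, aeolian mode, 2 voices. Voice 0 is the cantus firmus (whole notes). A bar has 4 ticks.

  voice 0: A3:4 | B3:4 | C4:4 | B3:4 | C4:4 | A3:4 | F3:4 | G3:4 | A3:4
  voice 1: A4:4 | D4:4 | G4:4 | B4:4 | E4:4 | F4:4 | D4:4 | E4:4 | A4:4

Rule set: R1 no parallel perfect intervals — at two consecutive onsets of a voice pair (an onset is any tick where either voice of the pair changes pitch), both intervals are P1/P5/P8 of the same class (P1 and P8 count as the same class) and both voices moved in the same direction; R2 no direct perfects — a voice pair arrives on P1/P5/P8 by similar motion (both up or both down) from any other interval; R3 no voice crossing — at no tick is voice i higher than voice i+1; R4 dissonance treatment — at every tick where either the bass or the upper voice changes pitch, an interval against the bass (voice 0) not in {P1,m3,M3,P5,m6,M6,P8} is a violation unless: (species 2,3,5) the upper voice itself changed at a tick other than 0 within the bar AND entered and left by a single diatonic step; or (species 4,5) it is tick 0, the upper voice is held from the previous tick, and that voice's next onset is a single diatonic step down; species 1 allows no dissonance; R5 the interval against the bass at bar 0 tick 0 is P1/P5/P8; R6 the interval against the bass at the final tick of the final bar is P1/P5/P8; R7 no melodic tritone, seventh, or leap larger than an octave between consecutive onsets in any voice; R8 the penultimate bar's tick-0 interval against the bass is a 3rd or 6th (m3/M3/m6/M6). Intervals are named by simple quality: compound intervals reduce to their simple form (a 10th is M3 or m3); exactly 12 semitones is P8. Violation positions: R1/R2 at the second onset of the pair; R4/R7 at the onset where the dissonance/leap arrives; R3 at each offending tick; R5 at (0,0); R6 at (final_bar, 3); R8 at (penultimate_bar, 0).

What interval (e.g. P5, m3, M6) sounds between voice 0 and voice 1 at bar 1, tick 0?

m3

voice 0=B3 voice 1=D4 -> m3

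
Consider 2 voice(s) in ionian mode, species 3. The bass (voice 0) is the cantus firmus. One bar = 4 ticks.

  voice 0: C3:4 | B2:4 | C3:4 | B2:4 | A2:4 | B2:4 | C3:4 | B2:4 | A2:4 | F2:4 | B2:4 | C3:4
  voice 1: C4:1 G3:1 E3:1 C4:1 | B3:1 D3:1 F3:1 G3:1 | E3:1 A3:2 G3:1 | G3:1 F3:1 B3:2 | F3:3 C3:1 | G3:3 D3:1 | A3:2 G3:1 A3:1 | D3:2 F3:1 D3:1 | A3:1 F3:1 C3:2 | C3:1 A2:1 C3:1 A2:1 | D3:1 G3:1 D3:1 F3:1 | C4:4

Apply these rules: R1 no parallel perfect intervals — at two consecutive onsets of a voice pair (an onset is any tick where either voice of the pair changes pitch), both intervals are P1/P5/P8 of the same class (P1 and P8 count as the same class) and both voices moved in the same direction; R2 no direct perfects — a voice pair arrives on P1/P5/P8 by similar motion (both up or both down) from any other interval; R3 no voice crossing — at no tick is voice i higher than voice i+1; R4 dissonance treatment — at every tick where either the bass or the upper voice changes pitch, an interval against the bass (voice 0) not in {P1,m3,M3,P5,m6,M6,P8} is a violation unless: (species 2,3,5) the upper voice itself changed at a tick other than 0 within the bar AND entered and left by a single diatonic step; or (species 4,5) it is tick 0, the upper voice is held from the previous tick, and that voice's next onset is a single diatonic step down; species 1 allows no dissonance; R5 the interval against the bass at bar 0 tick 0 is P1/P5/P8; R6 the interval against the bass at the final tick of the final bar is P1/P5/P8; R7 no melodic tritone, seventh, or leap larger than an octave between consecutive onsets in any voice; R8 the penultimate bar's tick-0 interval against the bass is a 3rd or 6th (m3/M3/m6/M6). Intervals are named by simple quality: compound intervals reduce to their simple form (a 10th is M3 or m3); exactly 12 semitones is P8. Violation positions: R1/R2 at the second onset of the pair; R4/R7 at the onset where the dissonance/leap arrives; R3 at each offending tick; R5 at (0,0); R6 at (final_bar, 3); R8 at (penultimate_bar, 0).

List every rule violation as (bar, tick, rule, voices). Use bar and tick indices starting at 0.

bar 0: v0=C3 v1=C4 downbeat P8
bar 1: v0=B2 v1=B3 downbeat P8
bar 2: v0=C3 v1=E3 downbeat M3
bar 3: v0=B2 v1=G3 downbeat m6
bar 4: v0=A2 v1=F3 downbeat m6
bar 5: v0=B2 v1=G3 downbeat m6
bar 6: v0=C3 v1=A3 downbeat M6
bar 7: v0=B2 v1=D3 downbeat m3
bar 8: v0=A2 v1=A3 downbeat P8
bar 9: v0=F2 v1=C3 downbeat P5
bar 10: v0=B2 v1=D3 downbeat m3
bar 11: v0=C3 v1=C4 downbeat P8
  -> R1 @ bar 1 tick 0 v(0, 1): C3/C4 P8 -> B2/B3 P8 similar
  -> R4 @ bar 1 tick 2 v(0, 1): B2/F3 TT untreated
  -> R4 @ bar 3 tick 1 v(0, 1): B2/F3 TT untreated
  -> R7 @ bar 3 tick 2 v(1,): F3->B3 leap 6st
  -> R7 @ bar 4 tick 0 v(1,): B3->F3 leap 6st
  -> R4 @ bar 7 tick 2 v(0, 1): B2/F3 TT untreated
  -> R7 @ bar 10 tick 0 v(0,): F2->B2 leap 6st
  -> R4 @ bar 10 tick 3 v(0, 1): B2/F3 TT untreated
  -> R2 @ bar 11 tick 0 v(0, 1): B2/F3 TT -> C3/C4 P8 similar

(1, 0, R1, (0, 1))
(1, 2, R4, (0, 1))
(3, 1, R4, (0, 1))
(3, 2, R7, (1,))
(4, 0, R7, (1,))
(7, 2, R4, (0, 1))
(10, 0, R7, (0,))
(10, 3, R4, (0, 1))
(11, 0, R2, (0, 1))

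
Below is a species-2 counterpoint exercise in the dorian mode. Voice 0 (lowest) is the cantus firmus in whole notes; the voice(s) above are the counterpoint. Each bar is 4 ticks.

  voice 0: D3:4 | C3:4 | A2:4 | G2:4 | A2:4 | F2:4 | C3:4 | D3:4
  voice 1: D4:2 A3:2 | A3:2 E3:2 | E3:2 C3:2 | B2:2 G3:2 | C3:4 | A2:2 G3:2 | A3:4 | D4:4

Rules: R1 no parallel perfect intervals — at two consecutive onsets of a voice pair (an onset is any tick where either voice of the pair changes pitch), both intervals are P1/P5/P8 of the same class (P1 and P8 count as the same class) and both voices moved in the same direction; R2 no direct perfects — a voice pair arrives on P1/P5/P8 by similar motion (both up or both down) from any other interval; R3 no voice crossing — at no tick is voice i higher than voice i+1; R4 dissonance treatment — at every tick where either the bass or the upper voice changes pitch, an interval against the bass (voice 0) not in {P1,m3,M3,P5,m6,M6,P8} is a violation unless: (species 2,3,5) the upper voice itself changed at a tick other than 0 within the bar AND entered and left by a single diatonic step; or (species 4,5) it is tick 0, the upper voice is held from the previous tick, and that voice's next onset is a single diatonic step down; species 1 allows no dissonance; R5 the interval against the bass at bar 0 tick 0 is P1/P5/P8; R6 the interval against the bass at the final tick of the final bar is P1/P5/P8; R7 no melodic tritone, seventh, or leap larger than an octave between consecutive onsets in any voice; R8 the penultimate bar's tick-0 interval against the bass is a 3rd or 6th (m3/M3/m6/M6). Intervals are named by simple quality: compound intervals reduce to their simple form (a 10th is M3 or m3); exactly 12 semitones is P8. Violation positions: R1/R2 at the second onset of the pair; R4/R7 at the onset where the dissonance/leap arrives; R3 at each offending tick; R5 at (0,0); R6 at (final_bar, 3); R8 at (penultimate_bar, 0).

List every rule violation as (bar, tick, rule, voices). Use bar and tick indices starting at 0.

(5, 2, R4, (0, 1))
(5, 2, R7, (1,))
(7, 0, R2, (0, 1))

bar 0: v0=D3 v1=D4 downbeat P8
bar 1: v0=C3 v1=A3 downbeat M6
bar 2: v0=A2 v1=E3 downbeat P5
bar 3: v0=G2 v1=B2 downbeat M3
bar 4: v0=A2 v1=C3 downbeat m3
bar 5: v0=F2 v1=A2 downbeat M3
bar 6: v0=C3 v1=A3 downbeat M6
bar 7: v0=D3 v1=D4 downbeat P8
  -> R4 @ bar 5 tick 2 v(0, 1): F2/G3 M2 untreated
  -> R7 @ bar 5 tick 2 v(1,): A2->G3 leap 10st
  -> R2 @ bar 7 tick 0 v(0, 1): C3/A3 M6 -> D3/D4 P8 similar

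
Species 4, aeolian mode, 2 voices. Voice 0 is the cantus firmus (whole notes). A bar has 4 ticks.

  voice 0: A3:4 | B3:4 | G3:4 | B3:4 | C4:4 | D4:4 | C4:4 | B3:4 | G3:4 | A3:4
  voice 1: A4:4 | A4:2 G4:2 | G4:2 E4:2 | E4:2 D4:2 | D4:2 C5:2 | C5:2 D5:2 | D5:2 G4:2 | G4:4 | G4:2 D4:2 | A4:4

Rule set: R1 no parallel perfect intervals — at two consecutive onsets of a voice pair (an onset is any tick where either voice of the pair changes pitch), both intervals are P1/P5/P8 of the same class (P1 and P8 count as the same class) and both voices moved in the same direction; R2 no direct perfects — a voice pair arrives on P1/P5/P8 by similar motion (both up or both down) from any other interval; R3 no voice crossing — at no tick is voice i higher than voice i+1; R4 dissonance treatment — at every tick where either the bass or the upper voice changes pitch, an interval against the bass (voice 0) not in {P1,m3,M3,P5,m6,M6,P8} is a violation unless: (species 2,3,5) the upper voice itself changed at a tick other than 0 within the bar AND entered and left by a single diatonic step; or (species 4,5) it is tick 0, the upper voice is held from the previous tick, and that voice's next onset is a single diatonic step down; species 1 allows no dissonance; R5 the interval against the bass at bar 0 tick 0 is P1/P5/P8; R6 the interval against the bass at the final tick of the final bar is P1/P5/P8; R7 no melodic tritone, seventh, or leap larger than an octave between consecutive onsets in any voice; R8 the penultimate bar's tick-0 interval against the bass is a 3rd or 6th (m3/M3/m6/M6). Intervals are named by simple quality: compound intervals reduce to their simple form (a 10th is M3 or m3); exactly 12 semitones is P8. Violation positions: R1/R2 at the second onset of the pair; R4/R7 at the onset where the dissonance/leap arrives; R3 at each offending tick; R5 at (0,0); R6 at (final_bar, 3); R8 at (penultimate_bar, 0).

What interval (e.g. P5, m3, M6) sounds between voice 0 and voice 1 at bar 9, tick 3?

P8

voice 0=A3 voice 1=A4 -> P8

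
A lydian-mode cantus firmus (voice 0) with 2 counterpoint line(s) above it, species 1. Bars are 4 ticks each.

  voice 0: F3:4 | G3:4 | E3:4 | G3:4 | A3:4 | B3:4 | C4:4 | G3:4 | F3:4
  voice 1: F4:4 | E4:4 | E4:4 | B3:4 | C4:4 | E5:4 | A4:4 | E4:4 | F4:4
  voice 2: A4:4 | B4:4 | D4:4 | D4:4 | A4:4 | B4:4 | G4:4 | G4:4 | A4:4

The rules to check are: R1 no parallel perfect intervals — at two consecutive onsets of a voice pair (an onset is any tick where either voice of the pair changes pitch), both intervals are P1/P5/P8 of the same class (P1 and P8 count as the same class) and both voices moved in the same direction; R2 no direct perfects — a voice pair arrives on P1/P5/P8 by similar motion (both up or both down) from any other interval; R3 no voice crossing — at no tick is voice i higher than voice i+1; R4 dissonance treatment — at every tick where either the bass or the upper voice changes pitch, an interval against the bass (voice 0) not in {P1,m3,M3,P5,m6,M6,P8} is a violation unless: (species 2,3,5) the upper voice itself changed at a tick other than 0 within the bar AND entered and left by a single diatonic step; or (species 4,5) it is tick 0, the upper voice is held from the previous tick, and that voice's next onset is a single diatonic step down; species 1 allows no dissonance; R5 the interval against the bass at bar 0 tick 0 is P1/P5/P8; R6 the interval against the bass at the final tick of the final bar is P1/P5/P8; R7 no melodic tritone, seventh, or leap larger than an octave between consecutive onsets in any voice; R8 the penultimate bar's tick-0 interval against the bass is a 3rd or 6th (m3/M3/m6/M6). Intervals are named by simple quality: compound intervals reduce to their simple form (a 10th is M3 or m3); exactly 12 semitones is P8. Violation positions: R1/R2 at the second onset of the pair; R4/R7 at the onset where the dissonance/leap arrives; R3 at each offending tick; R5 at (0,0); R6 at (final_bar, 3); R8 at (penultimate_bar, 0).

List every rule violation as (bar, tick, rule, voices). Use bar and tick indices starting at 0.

bar 0: v0=F3 v1=F4 v2=A4 downbeat M3
bar 1: v0=G3 v1=E4 v2=B4 downbeat M3
bar 2: v0=E3 v1=E4 v2=D4 downbeat m7
bar 3: v0=G3 v1=B3 v2=D4 downbeat P5
bar 4: v0=A3 v1=C4 v2=A4 downbeat P8
bar 5: v0=B3 v1=E5 v2=B4 downbeat P8
bar 6: v0=C4 v1=A4 v2=G4 downbeat P5
bar 7: v0=G3 v1=E4 v2=G4 downbeat P8
bar 8: v0=F3 v1=F4 v2=A4 downbeat M3
  -> R5 @ bar 0 tick 0 v(0, 2): opens on M3
  -> R3 @ bar 2 tick 0 v(1, 2): E4 above D4
  -> R4 @ bar 2 tick 0 v(0, 2): E3/D4 m7 untreated
  -> R3 @ bar 2 tick 1 v(1, 2): E4 above D4
  -> R3 @ bar 2 tick 2 v(1, 2): E4 above D4
  -> R3 @ bar 2 tick 3 v(1, 2): E4 above D4
  -> R2 @ bar 4 tick 0 v(0, 2): G3/D4 P5 -> A3/A4 P8 similar
  -> R1 @ bar 5 tick 0 v(0, 2): A3/A4 P8 -> B3/B4 P8 similar
  -> R3 @ bar 5 tick 0 v(1, 2): E5 above B4
  -> R4 @ bar 5 tick 0 v(0, 1): B3/E5 P4 untreated
  -> R7 @ bar 5 tick 0 v(1,): C4->E5 leap 16st
  -> R3 @ bar 5 tick 1 v(1, 2): E5 above B4
  -> R3 @ bar 5 tick 2 v(1, 2): E5 above B4
  -> R3 @ bar 5 tick 3 v(1, 2): E5 above B4
  -> R3 @ bar 6 tick 0 v(1, 2): A4 above G4
  -> R3 @ bar 6 tick 1 v(1, 2): A4 above G4
  -> R3 @ bar 6 tick 2 v(1, 2): A4 above G4
  -> R3 @ bar 6 tick 3 v(1, 2): A4 above G4
  -> R8 @ bar 7 tick 0 v(0, 2): penult P8 not 3rd/6th
  -> R6 @ bar 8 tick 3 v(0, 2): closes on M3

(0, 0, R5, (0, 2))
(2, 0, R3, (1, 2))
(2, 0, R4, (0, 2))
(2, 1, R3, (1, 2))
(2, 2, R3, (1, 2))
(2, 3, R3, (1, 2))
(4, 0, R2, (0, 2))
(5, 0, R1, (0, 2))
(5, 0, R3, (1, 2))
(5, 0, R4, (0, 1))
(5, 0, R7, (1,))
(5, 1, R3, (1, 2))
(5, 2, R3, (1, 2))
(5, 3, R3, (1, 2))
(6, 0, R3, (1, 2))
(6, 1, R3, (1, 2))
(6, 2, R3, (1, 2))
(6, 3, R3, (1, 2))
(7, 0, R8, (0, 2))
(8, 3, R6, (0, 2))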